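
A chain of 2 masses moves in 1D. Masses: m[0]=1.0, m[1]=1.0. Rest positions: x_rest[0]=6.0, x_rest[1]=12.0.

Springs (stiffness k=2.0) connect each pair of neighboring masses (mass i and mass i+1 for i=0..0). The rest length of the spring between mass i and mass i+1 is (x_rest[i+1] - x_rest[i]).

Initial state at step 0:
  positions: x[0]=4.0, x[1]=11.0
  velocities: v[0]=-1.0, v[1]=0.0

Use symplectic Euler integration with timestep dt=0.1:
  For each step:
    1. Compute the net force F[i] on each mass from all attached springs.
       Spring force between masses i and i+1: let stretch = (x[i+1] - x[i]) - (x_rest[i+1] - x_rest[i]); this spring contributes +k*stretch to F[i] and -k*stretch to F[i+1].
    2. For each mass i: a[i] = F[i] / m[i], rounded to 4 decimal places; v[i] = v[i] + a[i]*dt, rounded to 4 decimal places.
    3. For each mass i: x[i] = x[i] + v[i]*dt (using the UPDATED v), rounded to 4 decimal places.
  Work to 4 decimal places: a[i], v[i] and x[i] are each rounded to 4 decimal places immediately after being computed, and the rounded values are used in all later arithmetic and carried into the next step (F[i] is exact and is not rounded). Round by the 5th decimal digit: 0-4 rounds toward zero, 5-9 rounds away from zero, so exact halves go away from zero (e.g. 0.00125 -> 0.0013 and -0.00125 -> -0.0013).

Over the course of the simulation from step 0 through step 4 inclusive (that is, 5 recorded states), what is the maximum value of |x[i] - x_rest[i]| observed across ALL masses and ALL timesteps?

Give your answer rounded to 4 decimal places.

Step 0: x=[4.0000 11.0000] v=[-1.0000 0.0000]
Step 1: x=[3.9200 10.9800] v=[-0.8000 -0.2000]
Step 2: x=[3.8612 10.9388] v=[-0.5880 -0.4120]
Step 3: x=[3.8240 10.8761] v=[-0.3725 -0.6275]
Step 4: x=[3.8078 10.7923] v=[-0.1621 -0.8379]
Max displacement = 2.1922

Answer: 2.1922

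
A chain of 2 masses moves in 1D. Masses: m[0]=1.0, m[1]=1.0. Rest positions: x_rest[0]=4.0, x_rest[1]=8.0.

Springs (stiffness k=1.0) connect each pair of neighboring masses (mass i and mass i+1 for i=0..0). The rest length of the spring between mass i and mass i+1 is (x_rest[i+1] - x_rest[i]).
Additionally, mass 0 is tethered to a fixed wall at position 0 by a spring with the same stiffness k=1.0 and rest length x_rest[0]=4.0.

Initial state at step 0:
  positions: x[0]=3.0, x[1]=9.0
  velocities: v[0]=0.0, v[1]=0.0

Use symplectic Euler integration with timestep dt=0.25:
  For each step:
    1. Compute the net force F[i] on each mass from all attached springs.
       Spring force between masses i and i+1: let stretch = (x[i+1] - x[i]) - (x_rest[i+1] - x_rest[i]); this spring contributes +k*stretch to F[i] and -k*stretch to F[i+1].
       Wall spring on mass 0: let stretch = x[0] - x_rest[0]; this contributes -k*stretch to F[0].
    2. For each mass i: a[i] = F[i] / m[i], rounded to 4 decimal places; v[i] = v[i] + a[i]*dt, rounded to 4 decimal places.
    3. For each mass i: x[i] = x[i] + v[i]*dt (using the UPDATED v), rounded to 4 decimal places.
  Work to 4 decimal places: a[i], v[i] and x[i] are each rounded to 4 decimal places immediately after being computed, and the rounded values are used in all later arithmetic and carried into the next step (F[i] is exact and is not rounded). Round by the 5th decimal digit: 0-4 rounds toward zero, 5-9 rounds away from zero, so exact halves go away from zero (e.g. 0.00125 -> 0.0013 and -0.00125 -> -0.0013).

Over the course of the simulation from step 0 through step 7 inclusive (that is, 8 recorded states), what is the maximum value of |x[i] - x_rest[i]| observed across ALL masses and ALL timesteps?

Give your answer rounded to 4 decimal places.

Step 0: x=[3.0000 9.0000] v=[0.0000 0.0000]
Step 1: x=[3.1875 8.8750] v=[0.7500 -0.5000]
Step 2: x=[3.5313 8.6445] v=[1.3750 -0.9219]
Step 3: x=[3.9739 8.3445] v=[1.7705 -1.2002]
Step 4: x=[4.4413 8.0213] v=[1.8697 -1.2929]
Step 5: x=[4.8549 7.7243] v=[1.6544 -1.1879]
Step 6: x=[5.1444 7.4980] v=[1.1580 -0.9053]
Step 7: x=[5.2595 7.3746] v=[0.4603 -0.4937]
Max displacement = 1.2595

Answer: 1.2595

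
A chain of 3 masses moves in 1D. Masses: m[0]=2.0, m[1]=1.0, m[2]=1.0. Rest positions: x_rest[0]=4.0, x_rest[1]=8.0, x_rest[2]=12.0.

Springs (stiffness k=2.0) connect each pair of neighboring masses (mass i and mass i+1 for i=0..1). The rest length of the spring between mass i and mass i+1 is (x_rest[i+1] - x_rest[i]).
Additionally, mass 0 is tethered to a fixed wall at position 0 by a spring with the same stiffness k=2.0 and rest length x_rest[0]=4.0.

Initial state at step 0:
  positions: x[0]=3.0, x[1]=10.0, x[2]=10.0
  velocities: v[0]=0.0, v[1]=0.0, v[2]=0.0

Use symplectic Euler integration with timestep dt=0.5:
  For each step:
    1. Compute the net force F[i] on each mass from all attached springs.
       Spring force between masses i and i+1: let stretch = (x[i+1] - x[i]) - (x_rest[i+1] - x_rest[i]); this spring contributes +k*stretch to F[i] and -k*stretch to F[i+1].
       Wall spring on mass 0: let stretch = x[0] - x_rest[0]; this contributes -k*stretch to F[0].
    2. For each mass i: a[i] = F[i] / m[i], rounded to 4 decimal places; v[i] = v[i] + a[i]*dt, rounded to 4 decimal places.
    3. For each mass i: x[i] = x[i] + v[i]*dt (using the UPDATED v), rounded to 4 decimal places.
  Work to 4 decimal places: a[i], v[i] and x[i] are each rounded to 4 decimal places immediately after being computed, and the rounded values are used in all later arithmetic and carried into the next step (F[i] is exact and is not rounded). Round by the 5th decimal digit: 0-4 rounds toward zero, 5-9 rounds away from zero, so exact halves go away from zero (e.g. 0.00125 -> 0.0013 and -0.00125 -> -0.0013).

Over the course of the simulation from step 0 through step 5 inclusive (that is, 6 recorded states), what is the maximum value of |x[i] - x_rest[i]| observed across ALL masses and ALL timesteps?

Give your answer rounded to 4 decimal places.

Answer: 3.5000

Derivation:
Step 0: x=[3.0000 10.0000 10.0000] v=[0.0000 0.0000 0.0000]
Step 1: x=[4.0000 6.5000 12.0000] v=[2.0000 -7.0000 4.0000]
Step 2: x=[4.6250 4.5000 13.2500] v=[1.2500 -4.0000 2.5000]
Step 3: x=[4.0625 6.9375 12.1250] v=[-1.1250 4.8750 -2.2500]
Step 4: x=[3.2031 10.5313 10.4063] v=[-1.7188 7.1875 -3.4375]
Step 5: x=[3.3750 10.3985 10.7501] v=[0.3438 -0.2657 0.6875]
Max displacement = 3.5000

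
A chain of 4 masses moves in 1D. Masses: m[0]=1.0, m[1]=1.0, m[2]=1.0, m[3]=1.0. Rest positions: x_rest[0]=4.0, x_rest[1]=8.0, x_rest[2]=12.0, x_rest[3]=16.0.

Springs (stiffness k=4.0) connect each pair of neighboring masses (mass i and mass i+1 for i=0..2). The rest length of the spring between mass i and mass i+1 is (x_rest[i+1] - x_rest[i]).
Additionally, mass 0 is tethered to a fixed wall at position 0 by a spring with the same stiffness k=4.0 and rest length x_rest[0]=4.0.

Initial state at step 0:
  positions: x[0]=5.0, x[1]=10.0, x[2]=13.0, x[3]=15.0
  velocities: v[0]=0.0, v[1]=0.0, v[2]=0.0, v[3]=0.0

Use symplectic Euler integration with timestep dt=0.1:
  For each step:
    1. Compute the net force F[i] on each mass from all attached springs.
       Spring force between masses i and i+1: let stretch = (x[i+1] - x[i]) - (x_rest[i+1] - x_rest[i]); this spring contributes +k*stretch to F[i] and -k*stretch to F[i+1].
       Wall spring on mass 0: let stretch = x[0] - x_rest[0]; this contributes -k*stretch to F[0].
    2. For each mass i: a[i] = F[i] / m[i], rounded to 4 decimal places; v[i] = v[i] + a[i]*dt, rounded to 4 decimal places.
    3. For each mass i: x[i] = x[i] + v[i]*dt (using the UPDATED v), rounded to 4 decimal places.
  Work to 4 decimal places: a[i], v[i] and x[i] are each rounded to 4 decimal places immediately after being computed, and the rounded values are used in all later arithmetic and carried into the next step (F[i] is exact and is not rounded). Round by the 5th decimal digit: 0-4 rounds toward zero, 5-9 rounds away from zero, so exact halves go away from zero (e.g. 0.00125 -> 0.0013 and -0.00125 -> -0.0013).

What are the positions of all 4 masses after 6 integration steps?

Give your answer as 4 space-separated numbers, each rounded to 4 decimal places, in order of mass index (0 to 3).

Answer: 4.8114 8.6255 12.3633 16.3698

Derivation:
Step 0: x=[5.0000 10.0000 13.0000 15.0000] v=[0.0000 0.0000 0.0000 0.0000]
Step 1: x=[5.0000 9.9200 12.9600 15.0800] v=[0.0000 -0.8000 -0.4000 0.8000]
Step 2: x=[4.9968 9.7648 12.8832 15.2352] v=[-0.0320 -1.5520 -0.7680 1.5520]
Step 3: x=[4.9845 9.5436 12.7757 15.4563] v=[-0.1235 -2.2118 -1.0746 2.2112]
Step 4: x=[4.9551 9.2693 12.6462 15.7302] v=[-0.2937 -2.7426 -1.2952 2.7390]
Step 5: x=[4.9001 8.9576 12.5050 16.0407] v=[-0.5501 -3.1175 -1.4124 3.1054]
Step 6: x=[4.8114 8.6255 12.3633 16.3698] v=[-0.8871 -3.3215 -1.4171 3.2911]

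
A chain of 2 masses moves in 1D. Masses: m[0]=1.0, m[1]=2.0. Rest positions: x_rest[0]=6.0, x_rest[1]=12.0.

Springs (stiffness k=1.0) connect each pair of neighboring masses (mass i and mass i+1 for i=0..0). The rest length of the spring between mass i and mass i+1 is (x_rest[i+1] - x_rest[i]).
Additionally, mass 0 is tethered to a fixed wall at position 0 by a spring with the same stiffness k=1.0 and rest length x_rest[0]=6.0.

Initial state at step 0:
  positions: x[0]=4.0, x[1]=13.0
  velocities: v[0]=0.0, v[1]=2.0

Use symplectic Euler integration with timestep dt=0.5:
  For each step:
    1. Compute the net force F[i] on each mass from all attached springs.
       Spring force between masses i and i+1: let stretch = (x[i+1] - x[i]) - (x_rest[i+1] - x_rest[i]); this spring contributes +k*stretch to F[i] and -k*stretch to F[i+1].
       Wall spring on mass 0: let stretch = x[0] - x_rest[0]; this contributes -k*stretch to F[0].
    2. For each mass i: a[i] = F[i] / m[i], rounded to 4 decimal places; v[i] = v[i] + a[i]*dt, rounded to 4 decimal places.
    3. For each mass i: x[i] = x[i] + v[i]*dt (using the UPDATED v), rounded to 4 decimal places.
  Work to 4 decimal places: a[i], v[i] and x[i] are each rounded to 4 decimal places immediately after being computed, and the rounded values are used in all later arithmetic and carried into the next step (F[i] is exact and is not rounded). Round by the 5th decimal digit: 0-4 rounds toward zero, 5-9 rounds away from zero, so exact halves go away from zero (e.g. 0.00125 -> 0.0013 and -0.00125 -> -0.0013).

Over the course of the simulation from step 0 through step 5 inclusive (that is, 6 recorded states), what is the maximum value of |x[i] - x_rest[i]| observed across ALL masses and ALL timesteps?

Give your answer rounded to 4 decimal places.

Step 0: x=[4.0000 13.0000] v=[0.0000 2.0000]
Step 1: x=[5.2500 13.6250] v=[2.5000 1.2500]
Step 2: x=[7.2813 13.9532] v=[4.0625 0.6563]
Step 3: x=[9.1602 14.1974] v=[3.7578 0.4883]
Step 4: x=[10.0084 14.5619] v=[1.6963 0.7290]
Step 5: x=[9.4928 15.1073] v=[-1.0312 1.0907]
Max displacement = 4.0084

Answer: 4.0084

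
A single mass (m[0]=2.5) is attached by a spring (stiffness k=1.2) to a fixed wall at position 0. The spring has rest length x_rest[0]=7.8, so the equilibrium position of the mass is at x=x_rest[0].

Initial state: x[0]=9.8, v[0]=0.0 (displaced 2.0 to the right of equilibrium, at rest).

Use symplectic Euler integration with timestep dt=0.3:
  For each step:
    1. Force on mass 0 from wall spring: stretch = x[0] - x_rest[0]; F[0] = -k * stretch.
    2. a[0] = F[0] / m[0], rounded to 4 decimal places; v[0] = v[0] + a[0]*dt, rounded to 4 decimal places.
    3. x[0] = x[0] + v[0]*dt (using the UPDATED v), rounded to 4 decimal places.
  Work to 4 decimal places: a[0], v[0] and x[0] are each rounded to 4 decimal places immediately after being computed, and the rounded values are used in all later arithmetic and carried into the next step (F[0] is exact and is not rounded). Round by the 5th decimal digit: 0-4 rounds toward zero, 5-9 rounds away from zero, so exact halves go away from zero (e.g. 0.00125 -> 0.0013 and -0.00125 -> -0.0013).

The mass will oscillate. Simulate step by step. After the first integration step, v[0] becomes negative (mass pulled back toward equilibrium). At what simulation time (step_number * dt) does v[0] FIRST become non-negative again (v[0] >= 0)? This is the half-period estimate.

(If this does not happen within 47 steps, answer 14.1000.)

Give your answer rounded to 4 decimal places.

Step 0: x=[9.8000] v=[0.0000]
Step 1: x=[9.7136] v=[-0.2880]
Step 2: x=[9.5445] v=[-0.5636]
Step 3: x=[9.3001] v=[-0.8148]
Step 4: x=[8.9909] v=[-1.0308]
Step 5: x=[8.6302] v=[-1.2023]
Step 6: x=[8.2336] v=[-1.3219]
Step 7: x=[7.8183] v=[-1.3843]
Step 8: x=[7.4022] v=[-1.3869]
Step 9: x=[7.0033] v=[-1.3296]
Step 10: x=[6.6388] v=[-1.2149]
Step 11: x=[6.3245] v=[-1.0477]
Step 12: x=[6.0739] v=[-0.8352]
Step 13: x=[5.8979] v=[-0.5867]
Step 14: x=[5.8041] v=[-0.3128]
Step 15: x=[5.7965] v=[-0.0254]
Step 16: x=[5.8754] v=[0.2631]
First v>=0 after going negative at step 16, time=4.8000

Answer: 4.8000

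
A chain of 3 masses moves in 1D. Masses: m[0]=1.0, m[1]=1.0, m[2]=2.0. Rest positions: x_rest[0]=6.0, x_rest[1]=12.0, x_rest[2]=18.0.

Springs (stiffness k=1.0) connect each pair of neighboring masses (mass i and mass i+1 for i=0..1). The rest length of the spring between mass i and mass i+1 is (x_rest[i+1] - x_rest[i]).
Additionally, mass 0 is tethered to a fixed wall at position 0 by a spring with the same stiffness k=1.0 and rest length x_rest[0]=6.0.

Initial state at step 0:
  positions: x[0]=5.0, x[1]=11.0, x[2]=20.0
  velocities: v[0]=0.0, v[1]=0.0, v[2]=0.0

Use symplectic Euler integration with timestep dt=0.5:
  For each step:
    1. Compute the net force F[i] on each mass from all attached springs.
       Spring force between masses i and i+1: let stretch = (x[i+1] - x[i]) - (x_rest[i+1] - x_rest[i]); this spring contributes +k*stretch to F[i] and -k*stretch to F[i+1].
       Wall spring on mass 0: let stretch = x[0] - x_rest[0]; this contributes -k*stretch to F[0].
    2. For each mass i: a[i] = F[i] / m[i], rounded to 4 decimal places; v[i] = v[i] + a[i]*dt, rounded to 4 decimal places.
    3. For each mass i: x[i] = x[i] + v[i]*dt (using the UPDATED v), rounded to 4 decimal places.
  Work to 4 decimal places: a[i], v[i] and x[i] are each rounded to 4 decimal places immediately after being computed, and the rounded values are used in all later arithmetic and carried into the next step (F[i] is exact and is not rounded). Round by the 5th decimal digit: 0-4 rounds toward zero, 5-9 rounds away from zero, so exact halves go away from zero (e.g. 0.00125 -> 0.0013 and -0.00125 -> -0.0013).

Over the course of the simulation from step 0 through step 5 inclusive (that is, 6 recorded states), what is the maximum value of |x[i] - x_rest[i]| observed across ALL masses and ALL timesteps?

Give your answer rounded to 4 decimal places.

Answer: 2.2786

Derivation:
Step 0: x=[5.0000 11.0000 20.0000] v=[0.0000 0.0000 0.0000]
Step 1: x=[5.2500 11.7500 19.6250] v=[0.5000 1.5000 -0.7500]
Step 2: x=[5.8125 12.8438 19.0156] v=[1.1250 2.1875 -1.2188]
Step 3: x=[6.6797 13.7227 18.3847] v=[1.7344 1.7578 -1.2618]
Step 4: x=[7.6378 14.0064 17.9211] v=[1.9161 0.5673 -0.9273]
Step 5: x=[8.2786 13.6766 17.7181] v=[1.2815 -0.6597 -0.4060]
Max displacement = 2.2786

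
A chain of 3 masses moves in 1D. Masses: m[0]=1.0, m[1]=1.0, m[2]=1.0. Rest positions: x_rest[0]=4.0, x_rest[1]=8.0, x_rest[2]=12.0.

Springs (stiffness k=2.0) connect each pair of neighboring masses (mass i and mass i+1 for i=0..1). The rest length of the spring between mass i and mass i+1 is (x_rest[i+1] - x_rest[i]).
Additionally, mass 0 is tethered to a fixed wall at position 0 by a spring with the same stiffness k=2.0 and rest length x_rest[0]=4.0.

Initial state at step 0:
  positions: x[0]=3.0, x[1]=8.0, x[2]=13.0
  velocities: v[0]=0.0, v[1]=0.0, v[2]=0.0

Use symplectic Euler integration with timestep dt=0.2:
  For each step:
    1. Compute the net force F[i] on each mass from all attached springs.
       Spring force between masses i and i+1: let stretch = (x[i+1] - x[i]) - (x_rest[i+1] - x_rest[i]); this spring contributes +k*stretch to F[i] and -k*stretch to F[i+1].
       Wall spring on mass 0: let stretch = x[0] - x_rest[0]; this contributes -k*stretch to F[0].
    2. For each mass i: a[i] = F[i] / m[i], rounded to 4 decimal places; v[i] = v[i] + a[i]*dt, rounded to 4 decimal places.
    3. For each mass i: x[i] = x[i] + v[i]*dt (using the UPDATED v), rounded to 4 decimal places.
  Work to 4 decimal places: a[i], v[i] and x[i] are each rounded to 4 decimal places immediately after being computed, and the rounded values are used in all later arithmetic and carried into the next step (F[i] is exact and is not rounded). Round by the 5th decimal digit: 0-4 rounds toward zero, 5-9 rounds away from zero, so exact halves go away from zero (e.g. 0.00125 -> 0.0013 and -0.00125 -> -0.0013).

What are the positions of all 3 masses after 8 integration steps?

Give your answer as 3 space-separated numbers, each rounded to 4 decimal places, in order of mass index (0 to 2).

Answer: 5.1030 8.4897 11.3831

Derivation:
Step 0: x=[3.0000 8.0000 13.0000] v=[0.0000 0.0000 0.0000]
Step 1: x=[3.1600 8.0000 12.9200] v=[0.8000 0.0000 -0.4000]
Step 2: x=[3.4544 8.0064 12.7664] v=[1.4720 0.0320 -0.7680]
Step 3: x=[3.8366 8.0294 12.5520] v=[1.9110 0.1152 -1.0720]
Step 4: x=[4.2473 8.0788 12.2958] v=[2.0535 0.2471 -1.2810]
Step 5: x=[4.6247 8.1591 12.0222] v=[1.8872 0.4013 -1.3678]
Step 6: x=[4.9149 8.2657 11.7596] v=[1.4511 0.5328 -1.3130]
Step 7: x=[5.0800 8.3837 11.5375] v=[0.8255 0.5900 -1.1106]
Step 8: x=[5.1030 8.4897 11.3831] v=[0.1150 0.5300 -0.7721]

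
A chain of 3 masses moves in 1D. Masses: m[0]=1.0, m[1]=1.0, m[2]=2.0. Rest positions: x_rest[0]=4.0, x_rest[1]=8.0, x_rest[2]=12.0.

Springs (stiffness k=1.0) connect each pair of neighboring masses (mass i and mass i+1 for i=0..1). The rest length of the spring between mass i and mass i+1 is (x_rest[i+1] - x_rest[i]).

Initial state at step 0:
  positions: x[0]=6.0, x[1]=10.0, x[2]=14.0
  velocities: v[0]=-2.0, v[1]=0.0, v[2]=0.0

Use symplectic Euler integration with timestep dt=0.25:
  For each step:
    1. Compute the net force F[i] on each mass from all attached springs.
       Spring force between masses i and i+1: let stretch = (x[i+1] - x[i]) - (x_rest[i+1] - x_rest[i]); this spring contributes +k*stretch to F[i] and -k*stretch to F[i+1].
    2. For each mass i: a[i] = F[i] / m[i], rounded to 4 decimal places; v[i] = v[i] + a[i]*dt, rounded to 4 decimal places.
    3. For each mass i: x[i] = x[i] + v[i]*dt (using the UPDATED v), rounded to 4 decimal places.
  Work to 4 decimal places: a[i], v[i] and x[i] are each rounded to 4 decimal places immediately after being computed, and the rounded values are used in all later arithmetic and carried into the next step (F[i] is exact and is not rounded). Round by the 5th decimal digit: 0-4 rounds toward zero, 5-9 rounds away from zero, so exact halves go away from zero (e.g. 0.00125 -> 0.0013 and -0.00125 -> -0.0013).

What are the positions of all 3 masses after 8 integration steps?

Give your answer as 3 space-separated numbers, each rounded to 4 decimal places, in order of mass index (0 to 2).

Answer: 3.8208 8.5466 13.8163

Derivation:
Step 0: x=[6.0000 10.0000 14.0000] v=[-2.0000 0.0000 0.0000]
Step 1: x=[5.5000 10.0000 14.0000] v=[-2.0000 0.0000 0.0000]
Step 2: x=[5.0313 9.9688 14.0000] v=[-1.8750 -0.1250 0.0000]
Step 3: x=[4.6212 9.8809 13.9990] v=[-1.6406 -0.3516 -0.0039]
Step 4: x=[4.2898 9.7217 13.9943] v=[-1.3257 -0.6370 -0.0187]
Step 5: x=[4.0479 9.4900 13.9811] v=[-0.9677 -0.9268 -0.0528]
Step 6: x=[3.8961 9.1989 13.9526] v=[-0.6072 -1.1646 -0.1142]
Step 7: x=[3.8257 8.8734 13.9005] v=[-0.2815 -1.3019 -0.2084]
Step 8: x=[3.8208 8.5466 13.8163] v=[-0.0196 -1.3071 -0.3368]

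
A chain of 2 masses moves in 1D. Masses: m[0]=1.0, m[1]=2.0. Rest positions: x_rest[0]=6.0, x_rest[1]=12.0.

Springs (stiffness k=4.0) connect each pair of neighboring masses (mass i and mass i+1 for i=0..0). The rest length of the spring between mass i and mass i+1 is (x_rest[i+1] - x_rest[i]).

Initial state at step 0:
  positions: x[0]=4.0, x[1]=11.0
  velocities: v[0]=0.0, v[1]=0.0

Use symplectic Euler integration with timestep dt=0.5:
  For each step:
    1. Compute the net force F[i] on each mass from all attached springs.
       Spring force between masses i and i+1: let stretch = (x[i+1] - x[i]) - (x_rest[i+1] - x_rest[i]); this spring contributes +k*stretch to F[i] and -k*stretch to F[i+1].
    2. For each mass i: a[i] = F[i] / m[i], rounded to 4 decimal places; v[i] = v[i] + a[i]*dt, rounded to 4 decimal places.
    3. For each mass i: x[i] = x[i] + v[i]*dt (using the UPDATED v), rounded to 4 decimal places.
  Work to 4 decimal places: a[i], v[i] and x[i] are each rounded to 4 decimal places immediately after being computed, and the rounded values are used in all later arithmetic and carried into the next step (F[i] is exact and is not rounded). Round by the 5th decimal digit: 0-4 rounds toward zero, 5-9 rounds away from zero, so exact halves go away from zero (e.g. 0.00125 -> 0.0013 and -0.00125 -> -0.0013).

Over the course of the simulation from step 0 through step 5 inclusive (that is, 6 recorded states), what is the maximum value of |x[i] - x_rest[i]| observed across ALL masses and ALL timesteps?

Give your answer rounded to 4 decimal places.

Answer: 2.1250

Derivation:
Step 0: x=[4.0000 11.0000] v=[0.0000 0.0000]
Step 1: x=[5.0000 10.5000] v=[2.0000 -1.0000]
Step 2: x=[5.5000 10.2500] v=[1.0000 -0.5000]
Step 3: x=[4.7500 10.6250] v=[-1.5000 0.7500]
Step 4: x=[3.8750 11.0625] v=[-1.7500 0.8750]
Step 5: x=[4.1875 10.9063] v=[0.6250 -0.3125]
Max displacement = 2.1250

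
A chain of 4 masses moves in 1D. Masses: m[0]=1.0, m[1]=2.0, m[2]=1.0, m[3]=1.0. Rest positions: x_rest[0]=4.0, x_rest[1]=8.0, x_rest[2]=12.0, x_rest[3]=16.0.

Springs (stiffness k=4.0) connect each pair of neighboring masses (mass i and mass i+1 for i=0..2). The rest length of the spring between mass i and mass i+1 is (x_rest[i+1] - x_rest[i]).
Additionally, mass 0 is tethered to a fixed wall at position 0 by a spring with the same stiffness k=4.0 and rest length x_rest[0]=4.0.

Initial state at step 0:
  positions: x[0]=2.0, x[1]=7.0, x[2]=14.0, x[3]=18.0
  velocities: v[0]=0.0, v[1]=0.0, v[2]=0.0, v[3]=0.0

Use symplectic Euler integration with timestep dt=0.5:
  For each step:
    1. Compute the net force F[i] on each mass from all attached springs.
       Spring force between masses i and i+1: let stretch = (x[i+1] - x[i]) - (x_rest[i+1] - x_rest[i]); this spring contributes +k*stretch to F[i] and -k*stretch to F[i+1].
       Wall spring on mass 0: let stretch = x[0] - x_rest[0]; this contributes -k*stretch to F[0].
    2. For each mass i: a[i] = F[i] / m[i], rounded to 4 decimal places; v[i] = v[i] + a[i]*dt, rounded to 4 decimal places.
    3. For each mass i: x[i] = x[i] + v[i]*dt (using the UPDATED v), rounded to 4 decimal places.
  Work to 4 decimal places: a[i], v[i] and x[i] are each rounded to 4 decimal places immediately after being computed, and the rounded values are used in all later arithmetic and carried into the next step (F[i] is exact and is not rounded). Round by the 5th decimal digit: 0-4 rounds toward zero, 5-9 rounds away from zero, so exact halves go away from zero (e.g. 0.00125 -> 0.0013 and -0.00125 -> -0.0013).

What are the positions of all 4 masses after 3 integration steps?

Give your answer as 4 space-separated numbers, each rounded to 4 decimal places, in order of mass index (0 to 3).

Step 0: x=[2.0000 7.0000 14.0000 18.0000] v=[0.0000 0.0000 0.0000 0.0000]
Step 1: x=[5.0000 8.0000 11.0000 18.0000] v=[6.0000 2.0000 -6.0000 0.0000]
Step 2: x=[6.0000 9.0000 12.0000 15.0000] v=[2.0000 2.0000 2.0000 -6.0000]
Step 3: x=[4.0000 10.0000 13.0000 13.0000] v=[-4.0000 2.0000 2.0000 -4.0000]

Answer: 4.0000 10.0000 13.0000 13.0000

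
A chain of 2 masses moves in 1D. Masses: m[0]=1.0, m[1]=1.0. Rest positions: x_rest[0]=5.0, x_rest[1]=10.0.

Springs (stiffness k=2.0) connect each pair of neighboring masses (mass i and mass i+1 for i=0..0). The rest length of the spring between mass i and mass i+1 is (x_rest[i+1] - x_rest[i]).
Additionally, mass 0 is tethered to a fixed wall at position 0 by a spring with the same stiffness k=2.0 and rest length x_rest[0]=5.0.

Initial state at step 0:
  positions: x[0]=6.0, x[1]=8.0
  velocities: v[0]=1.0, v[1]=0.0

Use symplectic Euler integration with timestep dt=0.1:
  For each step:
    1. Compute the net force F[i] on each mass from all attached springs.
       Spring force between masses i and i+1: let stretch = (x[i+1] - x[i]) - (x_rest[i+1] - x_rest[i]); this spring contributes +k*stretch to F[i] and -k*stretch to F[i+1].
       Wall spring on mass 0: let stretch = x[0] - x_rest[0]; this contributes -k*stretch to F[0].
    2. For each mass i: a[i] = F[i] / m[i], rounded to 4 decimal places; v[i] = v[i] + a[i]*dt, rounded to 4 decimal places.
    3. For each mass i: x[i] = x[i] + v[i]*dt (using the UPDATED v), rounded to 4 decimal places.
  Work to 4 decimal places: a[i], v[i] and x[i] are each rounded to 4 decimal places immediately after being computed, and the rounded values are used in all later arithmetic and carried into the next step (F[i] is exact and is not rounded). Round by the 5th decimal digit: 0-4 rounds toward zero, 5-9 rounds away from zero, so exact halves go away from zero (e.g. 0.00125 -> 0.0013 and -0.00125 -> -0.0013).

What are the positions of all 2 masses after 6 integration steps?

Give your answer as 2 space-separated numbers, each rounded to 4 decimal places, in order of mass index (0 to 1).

Answer: 5.0800 9.1393

Derivation:
Step 0: x=[6.0000 8.0000] v=[1.0000 0.0000]
Step 1: x=[6.0200 8.0600] v=[0.2000 0.6000]
Step 2: x=[5.9604 8.1792] v=[-0.5960 1.1920]
Step 3: x=[5.8260 8.3540] v=[-1.3443 1.7482]
Step 4: x=[5.6256 8.5783] v=[-2.0039 2.2426]
Step 5: x=[5.3718 8.8435] v=[-2.5385 2.6521]
Step 6: x=[5.0800 9.1393] v=[-2.9185 2.9578]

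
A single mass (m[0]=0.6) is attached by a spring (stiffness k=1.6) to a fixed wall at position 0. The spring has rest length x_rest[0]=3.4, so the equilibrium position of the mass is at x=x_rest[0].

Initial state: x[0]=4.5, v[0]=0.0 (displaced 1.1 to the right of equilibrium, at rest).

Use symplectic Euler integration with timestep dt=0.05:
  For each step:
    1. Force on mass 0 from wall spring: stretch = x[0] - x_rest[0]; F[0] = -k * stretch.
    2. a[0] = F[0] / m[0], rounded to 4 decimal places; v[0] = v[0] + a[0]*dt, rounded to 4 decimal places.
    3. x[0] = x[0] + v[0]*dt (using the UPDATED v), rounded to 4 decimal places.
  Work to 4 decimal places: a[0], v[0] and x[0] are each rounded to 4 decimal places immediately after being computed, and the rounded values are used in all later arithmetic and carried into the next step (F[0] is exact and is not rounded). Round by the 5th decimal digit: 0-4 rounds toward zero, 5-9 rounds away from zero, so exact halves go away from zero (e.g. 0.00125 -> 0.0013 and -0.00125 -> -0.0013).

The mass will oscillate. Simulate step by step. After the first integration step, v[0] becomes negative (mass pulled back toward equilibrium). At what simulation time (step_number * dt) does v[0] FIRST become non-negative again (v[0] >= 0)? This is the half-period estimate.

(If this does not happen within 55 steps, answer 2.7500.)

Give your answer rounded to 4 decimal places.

Step 0: x=[4.5000] v=[0.0000]
Step 1: x=[4.4927] v=[-0.1467]
Step 2: x=[4.4781] v=[-0.2924]
Step 3: x=[4.4563] v=[-0.4361]
Step 4: x=[4.4275] v=[-0.5769]
Step 5: x=[4.3918] v=[-0.7139]
Step 6: x=[4.3495] v=[-0.8461]
Step 7: x=[4.3009] v=[-0.9727]
Step 8: x=[4.2463] v=[-1.0928]
Step 9: x=[4.1860] v=[-1.2056]
Step 10: x=[4.1205] v=[-1.3104]
Step 11: x=[4.0502] v=[-1.4065]
Step 12: x=[3.9755] v=[-1.4932]
Step 13: x=[3.8970] v=[-1.5699]
Step 14: x=[3.8152] v=[-1.6362]
Step 15: x=[3.7306] v=[-1.6916]
Step 16: x=[3.6438] v=[-1.7357]
Step 17: x=[3.5554] v=[-1.7682]
Step 18: x=[3.4660] v=[-1.7889]
Step 19: x=[3.3761] v=[-1.7977]
Step 20: x=[3.2864] v=[-1.7945]
Step 21: x=[3.1974] v=[-1.7794]
Step 22: x=[3.1098] v=[-1.7524]
Step 23: x=[3.0241] v=[-1.7137]
Step 24: x=[2.9409] v=[-1.6636]
Step 25: x=[2.8608] v=[-1.6024]
Step 26: x=[2.7843] v=[-1.5305]
Step 27: x=[2.7119] v=[-1.4484]
Step 28: x=[2.6441] v=[-1.3567]
Step 29: x=[2.5813] v=[-1.2559]
Step 30: x=[2.5240] v=[-1.1467]
Step 31: x=[2.4725] v=[-1.0299]
Step 32: x=[2.4272] v=[-0.9062]
Step 33: x=[2.3884] v=[-0.7765]
Step 34: x=[2.3563] v=[-0.6416]
Step 35: x=[2.3312] v=[-0.5024]
Step 36: x=[2.3132] v=[-0.3599]
Step 37: x=[2.3025] v=[-0.2150]
Step 38: x=[2.2991] v=[-0.0687]
Step 39: x=[2.3030] v=[0.0781]
First v>=0 after going negative at step 39, time=1.9500

Answer: 1.9500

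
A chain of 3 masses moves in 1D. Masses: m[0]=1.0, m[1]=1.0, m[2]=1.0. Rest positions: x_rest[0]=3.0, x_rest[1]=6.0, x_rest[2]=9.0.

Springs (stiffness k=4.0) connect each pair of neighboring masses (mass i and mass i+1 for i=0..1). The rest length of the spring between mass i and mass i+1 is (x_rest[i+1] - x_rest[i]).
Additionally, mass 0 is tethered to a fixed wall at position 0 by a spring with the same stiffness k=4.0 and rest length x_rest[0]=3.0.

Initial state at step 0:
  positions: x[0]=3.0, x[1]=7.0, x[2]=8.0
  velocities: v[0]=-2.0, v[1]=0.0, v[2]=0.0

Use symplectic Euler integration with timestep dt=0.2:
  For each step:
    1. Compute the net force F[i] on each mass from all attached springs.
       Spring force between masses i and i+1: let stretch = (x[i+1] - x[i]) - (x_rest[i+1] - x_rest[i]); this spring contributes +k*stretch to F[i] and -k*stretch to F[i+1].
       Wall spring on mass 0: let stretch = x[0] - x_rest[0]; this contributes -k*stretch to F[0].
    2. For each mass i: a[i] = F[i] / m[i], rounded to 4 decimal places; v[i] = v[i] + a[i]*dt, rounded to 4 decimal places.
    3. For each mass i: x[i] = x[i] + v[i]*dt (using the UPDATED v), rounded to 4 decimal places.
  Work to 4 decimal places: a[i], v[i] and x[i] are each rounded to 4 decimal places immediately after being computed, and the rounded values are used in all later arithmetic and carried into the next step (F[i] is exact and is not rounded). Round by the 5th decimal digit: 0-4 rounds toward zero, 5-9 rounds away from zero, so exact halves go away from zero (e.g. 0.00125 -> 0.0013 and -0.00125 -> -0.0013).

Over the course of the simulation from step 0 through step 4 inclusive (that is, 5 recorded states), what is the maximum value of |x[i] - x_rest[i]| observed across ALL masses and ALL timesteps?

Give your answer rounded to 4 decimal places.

Answer: 1.5056

Derivation:
Step 0: x=[3.0000 7.0000 8.0000] v=[-2.0000 0.0000 0.0000]
Step 1: x=[2.7600 6.5200 8.3200] v=[-1.2000 -2.4000 1.6000]
Step 2: x=[2.6800 5.7264 8.8320] v=[-0.4000 -3.9680 2.5600]
Step 3: x=[2.6586 4.9423 9.3271] v=[-0.1069 -3.9206 2.4755]
Step 4: x=[2.5772 4.4944 9.6006] v=[-0.4068 -2.2397 1.3677]
Max displacement = 1.5056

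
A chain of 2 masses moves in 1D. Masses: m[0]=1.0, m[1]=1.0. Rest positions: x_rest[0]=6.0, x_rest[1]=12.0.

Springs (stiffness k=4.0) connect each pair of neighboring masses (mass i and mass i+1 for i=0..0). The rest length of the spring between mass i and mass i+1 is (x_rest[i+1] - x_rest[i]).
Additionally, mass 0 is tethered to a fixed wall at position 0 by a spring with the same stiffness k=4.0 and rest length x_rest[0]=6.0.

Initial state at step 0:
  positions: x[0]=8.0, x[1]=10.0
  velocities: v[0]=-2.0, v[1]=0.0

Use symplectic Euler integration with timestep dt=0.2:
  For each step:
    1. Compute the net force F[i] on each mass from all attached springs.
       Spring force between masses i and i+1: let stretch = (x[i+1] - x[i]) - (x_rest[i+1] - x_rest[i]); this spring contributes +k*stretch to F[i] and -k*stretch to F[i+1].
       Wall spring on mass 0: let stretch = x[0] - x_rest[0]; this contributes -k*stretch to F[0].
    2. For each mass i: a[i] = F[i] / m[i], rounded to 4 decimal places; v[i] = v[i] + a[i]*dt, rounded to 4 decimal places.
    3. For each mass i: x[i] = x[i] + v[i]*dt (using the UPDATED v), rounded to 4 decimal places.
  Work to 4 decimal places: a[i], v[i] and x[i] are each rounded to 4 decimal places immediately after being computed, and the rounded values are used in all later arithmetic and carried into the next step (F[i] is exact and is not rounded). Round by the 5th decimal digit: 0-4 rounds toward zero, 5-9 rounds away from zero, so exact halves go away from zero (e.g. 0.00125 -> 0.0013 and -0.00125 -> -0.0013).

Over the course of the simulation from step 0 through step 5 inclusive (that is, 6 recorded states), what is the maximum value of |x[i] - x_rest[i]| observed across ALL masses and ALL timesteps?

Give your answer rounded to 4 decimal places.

Step 0: x=[8.0000 10.0000] v=[-2.0000 0.0000]
Step 1: x=[6.6400 10.6400] v=[-6.8000 3.2000]
Step 2: x=[4.8576 11.6000] v=[-8.9120 4.8000]
Step 3: x=[3.3768 12.4412] v=[-7.4042 4.2061]
Step 4: x=[2.8060 12.7921] v=[-2.8541 1.7546]
Step 5: x=[3.3840 12.5052] v=[2.8900 -1.4343]
Max displacement = 3.1940

Answer: 3.1940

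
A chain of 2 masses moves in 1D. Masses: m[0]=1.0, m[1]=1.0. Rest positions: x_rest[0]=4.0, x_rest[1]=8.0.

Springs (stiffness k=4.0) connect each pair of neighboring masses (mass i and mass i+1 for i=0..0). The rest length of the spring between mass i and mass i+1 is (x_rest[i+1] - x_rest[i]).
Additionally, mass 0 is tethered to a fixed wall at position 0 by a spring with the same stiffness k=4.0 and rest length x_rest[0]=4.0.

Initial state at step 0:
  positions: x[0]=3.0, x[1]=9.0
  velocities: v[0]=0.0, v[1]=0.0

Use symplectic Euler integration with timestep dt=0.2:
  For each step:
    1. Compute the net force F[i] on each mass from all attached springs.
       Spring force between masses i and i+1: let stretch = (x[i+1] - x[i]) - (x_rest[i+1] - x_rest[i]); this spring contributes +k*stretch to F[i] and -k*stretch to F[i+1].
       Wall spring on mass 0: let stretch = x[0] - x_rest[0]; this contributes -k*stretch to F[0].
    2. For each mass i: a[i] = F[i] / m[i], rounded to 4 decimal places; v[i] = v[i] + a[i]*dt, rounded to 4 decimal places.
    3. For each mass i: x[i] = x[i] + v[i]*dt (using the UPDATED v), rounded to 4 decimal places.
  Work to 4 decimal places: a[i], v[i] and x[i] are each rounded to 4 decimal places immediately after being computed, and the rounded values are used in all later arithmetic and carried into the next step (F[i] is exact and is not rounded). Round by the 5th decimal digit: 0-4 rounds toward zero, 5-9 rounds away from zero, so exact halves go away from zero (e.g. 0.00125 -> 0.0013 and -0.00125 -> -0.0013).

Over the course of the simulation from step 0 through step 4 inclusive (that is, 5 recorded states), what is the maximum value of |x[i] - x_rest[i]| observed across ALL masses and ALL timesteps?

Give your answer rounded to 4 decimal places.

Step 0: x=[3.0000 9.0000] v=[0.0000 0.0000]
Step 1: x=[3.4800 8.6800] v=[2.4000 -1.6000]
Step 2: x=[4.2352 8.1680] v=[3.7760 -2.5600]
Step 3: x=[4.9420 7.6668] v=[3.5341 -2.5062]
Step 4: x=[5.2941 7.3696] v=[1.7603 -1.4860]
Max displacement = 1.2941

Answer: 1.2941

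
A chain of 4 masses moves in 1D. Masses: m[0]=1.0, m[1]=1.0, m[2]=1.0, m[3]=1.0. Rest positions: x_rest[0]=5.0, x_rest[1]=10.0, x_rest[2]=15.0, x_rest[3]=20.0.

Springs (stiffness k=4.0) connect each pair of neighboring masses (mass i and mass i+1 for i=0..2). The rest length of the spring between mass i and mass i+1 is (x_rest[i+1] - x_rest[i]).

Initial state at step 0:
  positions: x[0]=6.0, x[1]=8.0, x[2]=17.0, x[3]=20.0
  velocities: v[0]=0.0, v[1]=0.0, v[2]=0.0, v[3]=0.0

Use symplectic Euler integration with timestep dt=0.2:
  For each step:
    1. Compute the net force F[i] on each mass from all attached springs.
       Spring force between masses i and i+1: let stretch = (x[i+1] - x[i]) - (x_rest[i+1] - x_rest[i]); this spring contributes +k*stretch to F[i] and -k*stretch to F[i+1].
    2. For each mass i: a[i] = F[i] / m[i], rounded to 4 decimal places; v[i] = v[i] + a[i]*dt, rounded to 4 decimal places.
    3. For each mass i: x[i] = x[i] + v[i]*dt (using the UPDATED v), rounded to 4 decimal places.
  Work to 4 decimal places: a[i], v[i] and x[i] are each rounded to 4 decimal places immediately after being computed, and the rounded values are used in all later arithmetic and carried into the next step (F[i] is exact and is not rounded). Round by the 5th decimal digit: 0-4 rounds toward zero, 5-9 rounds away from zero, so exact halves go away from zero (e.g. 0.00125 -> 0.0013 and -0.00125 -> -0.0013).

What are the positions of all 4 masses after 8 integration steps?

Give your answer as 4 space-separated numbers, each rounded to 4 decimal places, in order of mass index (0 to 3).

Answer: 6.3673 8.3052 17.1106 19.2172

Derivation:
Step 0: x=[6.0000 8.0000 17.0000 20.0000] v=[0.0000 0.0000 0.0000 0.0000]
Step 1: x=[5.5200 9.1200 16.0400 20.3200] v=[-2.4000 5.6000 -4.8000 1.6000]
Step 2: x=[4.8160 10.7712 14.6576 20.7552] v=[-3.5200 8.2560 -6.9120 2.1760]
Step 3: x=[4.2648 12.0914 13.6290 21.0148] v=[-2.7558 6.6010 -5.1430 1.2979]
Step 4: x=[4.1659 12.4054 13.5361 20.8927] v=[-0.4945 1.5698 -0.4644 -0.6107]
Step 5: x=[4.5853 11.5820 14.4394 20.3935] v=[2.0971 -4.1172 4.5163 -2.4960]
Step 6: x=[5.3242 10.0963 15.8381 19.7416] v=[3.6945 -7.4286 6.9937 -3.2593]
Step 7: x=[6.0266 8.7657 16.9427 19.2652] v=[3.5122 -6.6528 5.5231 -2.3821]
Step 8: x=[6.3673 8.3052 17.1106 19.2172] v=[1.7035 -2.3025 0.8395 -0.2401]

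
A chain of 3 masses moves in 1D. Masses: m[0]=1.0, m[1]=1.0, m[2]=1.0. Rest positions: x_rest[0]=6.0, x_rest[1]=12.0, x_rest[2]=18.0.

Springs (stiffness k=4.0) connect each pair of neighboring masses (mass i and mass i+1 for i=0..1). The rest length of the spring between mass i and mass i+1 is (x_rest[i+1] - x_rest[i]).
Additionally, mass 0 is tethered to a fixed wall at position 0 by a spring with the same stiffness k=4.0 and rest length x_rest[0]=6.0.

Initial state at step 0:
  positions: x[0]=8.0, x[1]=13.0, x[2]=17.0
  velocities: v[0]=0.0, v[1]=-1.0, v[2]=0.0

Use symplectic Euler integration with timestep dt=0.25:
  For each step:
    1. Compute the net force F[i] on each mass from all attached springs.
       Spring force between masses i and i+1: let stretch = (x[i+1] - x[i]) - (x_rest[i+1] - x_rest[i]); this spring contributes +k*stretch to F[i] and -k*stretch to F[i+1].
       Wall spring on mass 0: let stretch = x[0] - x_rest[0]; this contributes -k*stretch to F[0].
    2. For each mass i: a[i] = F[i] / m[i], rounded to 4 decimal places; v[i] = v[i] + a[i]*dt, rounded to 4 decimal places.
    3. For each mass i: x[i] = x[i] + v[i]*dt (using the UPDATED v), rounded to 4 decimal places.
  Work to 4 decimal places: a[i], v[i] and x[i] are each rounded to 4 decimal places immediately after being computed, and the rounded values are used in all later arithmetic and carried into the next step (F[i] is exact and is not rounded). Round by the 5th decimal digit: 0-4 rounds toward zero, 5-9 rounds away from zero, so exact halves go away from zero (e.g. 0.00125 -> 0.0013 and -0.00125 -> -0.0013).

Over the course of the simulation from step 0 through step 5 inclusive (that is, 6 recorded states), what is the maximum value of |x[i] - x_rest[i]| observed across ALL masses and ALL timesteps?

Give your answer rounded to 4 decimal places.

Answer: 2.0312

Derivation:
Step 0: x=[8.0000 13.0000 17.0000] v=[0.0000 -1.0000 0.0000]
Step 1: x=[7.2500 12.5000 17.5000] v=[-3.0000 -2.0000 2.0000]
Step 2: x=[6.0000 11.9375 18.2500] v=[-5.0000 -2.2500 3.0000]
Step 3: x=[4.7344 11.4688 18.9219] v=[-5.0625 -1.8750 2.6875]
Step 4: x=[3.9688 11.1797 19.2305] v=[-3.0625 -1.1563 1.2344]
Step 5: x=[4.0137 11.1006 19.0264] v=[0.1796 -0.3164 -0.8164]
Max displacement = 2.0312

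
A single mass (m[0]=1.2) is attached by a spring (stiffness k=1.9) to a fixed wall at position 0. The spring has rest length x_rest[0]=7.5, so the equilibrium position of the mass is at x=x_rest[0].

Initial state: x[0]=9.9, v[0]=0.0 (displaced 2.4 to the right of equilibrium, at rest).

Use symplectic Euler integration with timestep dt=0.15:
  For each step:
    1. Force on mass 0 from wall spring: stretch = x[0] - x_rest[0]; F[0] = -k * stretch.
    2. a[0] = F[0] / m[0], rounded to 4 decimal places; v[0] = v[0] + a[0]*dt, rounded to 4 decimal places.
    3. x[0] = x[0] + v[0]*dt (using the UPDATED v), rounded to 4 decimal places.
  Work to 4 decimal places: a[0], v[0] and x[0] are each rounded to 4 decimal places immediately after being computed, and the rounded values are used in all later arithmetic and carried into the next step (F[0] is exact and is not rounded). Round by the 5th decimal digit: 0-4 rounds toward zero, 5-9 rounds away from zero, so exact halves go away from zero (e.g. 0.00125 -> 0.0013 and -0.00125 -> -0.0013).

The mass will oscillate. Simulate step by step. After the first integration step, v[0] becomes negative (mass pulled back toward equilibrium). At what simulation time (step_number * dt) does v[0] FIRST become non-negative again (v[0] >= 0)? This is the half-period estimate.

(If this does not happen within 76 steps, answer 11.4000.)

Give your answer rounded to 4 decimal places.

Step 0: x=[9.9000] v=[0.0000]
Step 1: x=[9.8145] v=[-0.5700]
Step 2: x=[9.6465] v=[-1.1197]
Step 3: x=[9.4021] v=[-1.6295]
Step 4: x=[9.0899] v=[-2.0813]
Step 5: x=[8.7211] v=[-2.4589]
Step 6: x=[8.3088] v=[-2.7489]
Step 7: x=[7.8677] v=[-2.9410]
Step 8: x=[7.4135] v=[-3.0283]
Step 9: x=[6.9623] v=[-3.0078]
Step 10: x=[6.5303] v=[-2.8801]
Step 11: x=[6.1328] v=[-2.6498]
Step 12: x=[5.7840] v=[-2.3251]
Step 13: x=[5.4964] v=[-1.9176]
Step 14: x=[5.2801] v=[-1.4417]
Step 15: x=[5.1429] v=[-0.9145]
Step 16: x=[5.0897] v=[-0.3547]
Step 17: x=[5.1224] v=[0.2177]
First v>=0 after going negative at step 17, time=2.5500

Answer: 2.5500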